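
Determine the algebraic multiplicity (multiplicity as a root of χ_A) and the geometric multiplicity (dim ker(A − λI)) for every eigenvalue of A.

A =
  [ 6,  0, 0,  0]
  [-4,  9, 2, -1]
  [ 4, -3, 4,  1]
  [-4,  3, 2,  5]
λ = 6: alg = 4, geom = 3

Step 1 — factor the characteristic polynomial to read off the algebraic multiplicities:
  χ_A(x) = (x - 6)^4

Step 2 — compute geometric multiplicities via the rank-nullity identity g(λ) = n − rank(A − λI):
  rank(A − (6)·I) = 1, so dim ker(A − (6)·I) = n − 1 = 3

Summary:
  λ = 6: algebraic multiplicity = 4, geometric multiplicity = 3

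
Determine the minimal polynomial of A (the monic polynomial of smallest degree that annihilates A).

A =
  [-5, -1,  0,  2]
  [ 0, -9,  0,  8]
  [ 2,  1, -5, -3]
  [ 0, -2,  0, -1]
x^2 + 10*x + 25

The characteristic polynomial is χ_A(x) = (x + 5)^4, so the eigenvalues are known. The minimal polynomial is
  m_A(x) = Π_λ (x − λ)^{k_λ}
where k_λ is the size of the *largest* Jordan block for λ (equivalently, the smallest k with (A − λI)^k v = 0 for every generalised eigenvector v of λ).

  λ = -5: largest Jordan block has size 2, contributing (x + 5)^2

So m_A(x) = (x + 5)^2 = x^2 + 10*x + 25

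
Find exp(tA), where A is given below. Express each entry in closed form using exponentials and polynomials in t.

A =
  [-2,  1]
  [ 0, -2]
e^{tA} =
  [exp(-2*t), t*exp(-2*t)]
  [0, exp(-2*t)]

Strategy: write A = P · J · P⁻¹ where J is a Jordan canonical form, so e^{tA} = P · e^{tJ} · P⁻¹, and e^{tJ} can be computed block-by-block.

A has Jordan form
J =
  [-2,  1]
  [ 0, -2]
(up to reordering of blocks).

Per-block formulas:
  For a 2×2 Jordan block J_2(-2): exp(t · J_2(-2)) = e^(-2t)·(I + t·N), where N is the 2×2 nilpotent shift.

After assembling e^{tJ} and conjugating by P, we get:

e^{tA} =
  [exp(-2*t), t*exp(-2*t)]
  [0, exp(-2*t)]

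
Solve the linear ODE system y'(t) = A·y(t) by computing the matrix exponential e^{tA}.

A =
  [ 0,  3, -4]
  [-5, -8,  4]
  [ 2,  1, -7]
e^{tA} =
  [t^2*exp(-5*t) + 5*t*exp(-5*t) + exp(-5*t), t^2*exp(-5*t) + 3*t*exp(-5*t), -4*t*exp(-5*t)]
  [-t^2*exp(-5*t) - 5*t*exp(-5*t), -t^2*exp(-5*t) - 3*t*exp(-5*t) + exp(-5*t), 4*t*exp(-5*t)]
  [t^2*exp(-5*t)/2 + 2*t*exp(-5*t), t^2*exp(-5*t)/2 + t*exp(-5*t), -2*t*exp(-5*t) + exp(-5*t)]

Strategy: write A = P · J · P⁻¹ where J is a Jordan canonical form, so e^{tA} = P · e^{tJ} · P⁻¹, and e^{tJ} can be computed block-by-block.

A has Jordan form
J =
  [-5,  1,  0]
  [ 0, -5,  1]
  [ 0,  0, -5]
(up to reordering of blocks).

Per-block formulas:
  For a 3×3 Jordan block J_3(-5): exp(t · J_3(-5)) = e^(-5t)·(I + t·N + (t^2/2)·N^2), where N is the 3×3 nilpotent shift.

After assembling e^{tJ} and conjugating by P, we get:

e^{tA} =
  [t^2*exp(-5*t) + 5*t*exp(-5*t) + exp(-5*t), t^2*exp(-5*t) + 3*t*exp(-5*t), -4*t*exp(-5*t)]
  [-t^2*exp(-5*t) - 5*t*exp(-5*t), -t^2*exp(-5*t) - 3*t*exp(-5*t) + exp(-5*t), 4*t*exp(-5*t)]
  [t^2*exp(-5*t)/2 + 2*t*exp(-5*t), t^2*exp(-5*t)/2 + t*exp(-5*t), -2*t*exp(-5*t) + exp(-5*t)]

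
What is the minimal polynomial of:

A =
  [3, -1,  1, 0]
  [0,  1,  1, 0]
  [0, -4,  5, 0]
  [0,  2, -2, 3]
x^3 - 9*x^2 + 27*x - 27

The characteristic polynomial is χ_A(x) = (x - 3)^4, so the eigenvalues are known. The minimal polynomial is
  m_A(x) = Π_λ (x − λ)^{k_λ}
where k_λ is the size of the *largest* Jordan block for λ (equivalently, the smallest k with (A − λI)^k v = 0 for every generalised eigenvector v of λ).

  λ = 3: largest Jordan block has size 3, contributing (x − 3)^3

So m_A(x) = (x - 3)^3 = x^3 - 9*x^2 + 27*x - 27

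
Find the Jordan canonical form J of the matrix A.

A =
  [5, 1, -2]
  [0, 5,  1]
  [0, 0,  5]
J_3(5)

The characteristic polynomial is
  det(x·I − A) = x^3 - 15*x^2 + 75*x - 125 = (x - 5)^3

Eigenvalues and multiplicities (the geometric multiplicity of λ is n − rank(A − λI), which equals the number of Jordan blocks for λ):
  λ = 5: algebraic multiplicity = 3, geometric multiplicity = 1

Determining the block sizes for each eigenvalue:
  λ = 5: one block (gm = 1), so the single block has size am = 3 → block sizes [3]

Assembling the blocks gives a Jordan form
J =
  [5, 1, 0]
  [0, 5, 1]
  [0, 0, 5]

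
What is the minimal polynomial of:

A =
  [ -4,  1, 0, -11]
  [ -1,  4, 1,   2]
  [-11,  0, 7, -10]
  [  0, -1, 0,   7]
x^4 - 14*x^3 + 36*x^2 + 216*x - 864

The characteristic polynomial is χ_A(x) = (x - 6)^3*(x + 4), so the eigenvalues are known. The minimal polynomial is
  m_A(x) = Π_λ (x − λ)^{k_λ}
where k_λ is the size of the *largest* Jordan block for λ (equivalently, the smallest k with (A − λI)^k v = 0 for every generalised eigenvector v of λ).

  λ = -4: largest Jordan block has size 1, contributing (x + 4)
  λ = 6: largest Jordan block has size 3, contributing (x − 6)^3

So m_A(x) = (x - 6)^3*(x + 4) = x^4 - 14*x^3 + 36*x^2 + 216*x - 864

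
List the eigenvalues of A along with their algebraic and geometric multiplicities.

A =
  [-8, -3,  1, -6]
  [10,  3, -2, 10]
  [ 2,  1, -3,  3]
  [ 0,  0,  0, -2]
λ = -3: alg = 2, geom = 1; λ = -2: alg = 2, geom = 1

Step 1 — factor the characteristic polynomial to read off the algebraic multiplicities:
  χ_A(x) = (x + 2)^2*(x + 3)^2

Step 2 — compute geometric multiplicities via the rank-nullity identity g(λ) = n − rank(A − λI):
  rank(A − (-3)·I) = 3, so dim ker(A − (-3)·I) = n − 3 = 1
  rank(A − (-2)·I) = 3, so dim ker(A − (-2)·I) = n − 3 = 1

Summary:
  λ = -3: algebraic multiplicity = 2, geometric multiplicity = 1
  λ = -2: algebraic multiplicity = 2, geometric multiplicity = 1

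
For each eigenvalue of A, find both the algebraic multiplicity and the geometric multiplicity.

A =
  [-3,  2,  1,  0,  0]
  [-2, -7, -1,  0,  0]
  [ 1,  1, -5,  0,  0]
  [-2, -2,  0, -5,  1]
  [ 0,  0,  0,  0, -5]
λ = -5: alg = 5, geom = 2

Step 1 — factor the characteristic polynomial to read off the algebraic multiplicities:
  χ_A(x) = (x + 5)^5

Step 2 — compute geometric multiplicities via the rank-nullity identity g(λ) = n − rank(A − λI):
  rank(A − (-5)·I) = 3, so dim ker(A − (-5)·I) = n − 3 = 2

Summary:
  λ = -5: algebraic multiplicity = 5, geometric multiplicity = 2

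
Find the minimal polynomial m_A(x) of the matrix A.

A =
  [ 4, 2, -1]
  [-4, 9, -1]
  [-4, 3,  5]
x^3 - 18*x^2 + 108*x - 216

The characteristic polynomial is χ_A(x) = (x - 6)^3, so the eigenvalues are known. The minimal polynomial is
  m_A(x) = Π_λ (x − λ)^{k_λ}
where k_λ is the size of the *largest* Jordan block for λ (equivalently, the smallest k with (A − λI)^k v = 0 for every generalised eigenvector v of λ).

  λ = 6: largest Jordan block has size 3, contributing (x − 6)^3

So m_A(x) = (x - 6)^3 = x^3 - 18*x^2 + 108*x - 216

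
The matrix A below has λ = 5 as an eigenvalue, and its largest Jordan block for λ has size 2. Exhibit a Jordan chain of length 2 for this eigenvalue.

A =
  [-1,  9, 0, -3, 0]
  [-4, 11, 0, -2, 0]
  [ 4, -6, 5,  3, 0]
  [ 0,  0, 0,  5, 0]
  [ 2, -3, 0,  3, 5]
A Jordan chain for λ = 5 of length 2:
v_1 = (-6, -4, 4, 0, 2)ᵀ
v_2 = (1, 0, 0, 0, 0)ᵀ

Let N = A − (5)·I. We want v_2 with N^2 v_2 = 0 but N^1 v_2 ≠ 0; then v_{j-1} := N · v_j for j = 2, …, 2.

Pick v_2 = (1, 0, 0, 0, 0)ᵀ.
Then v_1 = N · v_2 = (-6, -4, 4, 0, 2)ᵀ.

Sanity check: (A − (5)·I) v_1 = (0, 0, 0, 0, 0)ᵀ = 0. ✓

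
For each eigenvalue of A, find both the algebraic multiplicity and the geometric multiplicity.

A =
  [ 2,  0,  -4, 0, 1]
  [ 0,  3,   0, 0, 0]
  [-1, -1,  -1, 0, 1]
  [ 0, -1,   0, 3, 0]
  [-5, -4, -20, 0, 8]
λ = 3: alg = 5, geom = 3

Step 1 — factor the characteristic polynomial to read off the algebraic multiplicities:
  χ_A(x) = (x - 3)^5

Step 2 — compute geometric multiplicities via the rank-nullity identity g(λ) = n − rank(A − λI):
  rank(A − (3)·I) = 2, so dim ker(A − (3)·I) = n − 2 = 3

Summary:
  λ = 3: algebraic multiplicity = 5, geometric multiplicity = 3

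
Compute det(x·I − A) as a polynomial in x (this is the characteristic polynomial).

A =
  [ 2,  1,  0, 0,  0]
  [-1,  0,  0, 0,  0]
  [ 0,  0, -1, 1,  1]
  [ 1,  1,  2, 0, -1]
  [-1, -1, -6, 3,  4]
x^5 - 5*x^4 + 10*x^3 - 10*x^2 + 5*x - 1

Expanding det(x·I − A) (e.g. by cofactor expansion or by noting that A is similar to its Jordan form J, which has the same characteristic polynomial as A) gives
  χ_A(x) = x^5 - 5*x^4 + 10*x^3 - 10*x^2 + 5*x - 1
which factors as (x - 1)^5. The eigenvalues (with algebraic multiplicities) are λ = 1 with multiplicity 5.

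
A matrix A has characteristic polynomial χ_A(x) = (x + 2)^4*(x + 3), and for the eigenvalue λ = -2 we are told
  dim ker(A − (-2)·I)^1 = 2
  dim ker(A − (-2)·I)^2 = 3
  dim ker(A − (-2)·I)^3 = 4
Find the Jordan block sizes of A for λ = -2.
Block sizes for λ = -2: [3, 1]

From the dimensions of kernels of powers, the number of Jordan blocks of size at least j is d_j − d_{j−1} where d_j = dim ker(N^j) (with d_0 = 0). Computing the differences gives [2, 1, 1].
The number of blocks of size exactly k is (#blocks of size ≥ k) − (#blocks of size ≥ k + 1), so the partition is: 1 block(s) of size 1, 1 block(s) of size 3.
In nonincreasing order the block sizes are [3, 1].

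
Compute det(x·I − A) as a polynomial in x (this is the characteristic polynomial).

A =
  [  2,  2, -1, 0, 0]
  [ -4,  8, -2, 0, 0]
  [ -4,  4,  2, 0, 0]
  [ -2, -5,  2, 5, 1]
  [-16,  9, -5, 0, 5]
x^5 - 22*x^4 + 193*x^3 - 844*x^2 + 1840*x - 1600

Expanding det(x·I − A) (e.g. by cofactor expansion or by noting that A is similar to its Jordan form J, which has the same characteristic polynomial as A) gives
  χ_A(x) = x^5 - 22*x^4 + 193*x^3 - 844*x^2 + 1840*x - 1600
which factors as (x - 5)^2*(x - 4)^3. The eigenvalues (with algebraic multiplicities) are λ = 4 with multiplicity 3, λ = 5 with multiplicity 2.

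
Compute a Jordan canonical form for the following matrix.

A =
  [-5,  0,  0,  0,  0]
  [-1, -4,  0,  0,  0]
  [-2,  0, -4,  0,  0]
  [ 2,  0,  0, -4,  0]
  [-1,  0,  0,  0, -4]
J_1(-5) ⊕ J_1(-4) ⊕ J_1(-4) ⊕ J_1(-4) ⊕ J_1(-4)

The characteristic polynomial is
  det(x·I − A) = x^5 + 21*x^4 + 176*x^3 + 736*x^2 + 1536*x + 1280 = (x + 4)^4*(x + 5)

Eigenvalues and multiplicities (the geometric multiplicity of λ is n − rank(A − λI), which equals the number of Jordan blocks for λ):
  λ = -5: algebraic multiplicity = 1, geometric multiplicity = 1
  λ = -4: algebraic multiplicity = 4, geometric multiplicity = 4

Determining the block sizes for each eigenvalue:
  λ = -5: one block (gm = 1), so the single block has size am = 1 → block sizes [1]
  λ = -4: gm = am = 4, so every block has size 1 → block sizes [1, 1, 1, 1]

Assembling the blocks gives a Jordan form
J =
  [-5,  0,  0,  0,  0]
  [ 0, -4,  0,  0,  0]
  [ 0,  0, -4,  0,  0]
  [ 0,  0,  0, -4,  0]
  [ 0,  0,  0,  0, -4]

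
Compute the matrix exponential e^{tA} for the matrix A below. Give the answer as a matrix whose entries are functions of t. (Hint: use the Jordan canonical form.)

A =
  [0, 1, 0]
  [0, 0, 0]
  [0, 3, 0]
e^{tA} =
  [1, t, 0]
  [0, 1, 0]
  [0, 3*t, 1]

Strategy: write A = P · J · P⁻¹ where J is a Jordan canonical form, so e^{tA} = P · e^{tJ} · P⁻¹, and e^{tJ} can be computed block-by-block.

A has Jordan form
J =
  [0, 1, 0]
  [0, 0, 0]
  [0, 0, 0]
(up to reordering of blocks).

Per-block formulas:
  For a 2×2 Jordan block J_2(0): exp(t · J_2(0)) = e^(0t)·(I + t·N), where N is the 2×2 nilpotent shift.
  For a 1×1 block at λ = 0: exp(t · [0]) = [e^(0t)].

After assembling e^{tJ} and conjugating by P, we get:

e^{tA} =
  [1, t, 0]
  [0, 1, 0]
  [0, 3*t, 1]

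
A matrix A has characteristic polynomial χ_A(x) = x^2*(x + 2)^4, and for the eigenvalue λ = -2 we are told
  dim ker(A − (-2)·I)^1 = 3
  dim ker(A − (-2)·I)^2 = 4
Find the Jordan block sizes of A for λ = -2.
Block sizes for λ = -2: [2, 1, 1]

From the dimensions of kernels of powers, the number of Jordan blocks of size at least j is d_j − d_{j−1} where d_j = dim ker(N^j) (with d_0 = 0). Computing the differences gives [3, 1].
The number of blocks of size exactly k is (#blocks of size ≥ k) − (#blocks of size ≥ k + 1), so the partition is: 2 block(s) of size 1, 1 block(s) of size 2.
In nonincreasing order the block sizes are [2, 1, 1].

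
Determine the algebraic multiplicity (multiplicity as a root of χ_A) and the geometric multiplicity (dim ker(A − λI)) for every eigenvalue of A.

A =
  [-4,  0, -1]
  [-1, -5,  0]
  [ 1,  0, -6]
λ = -5: alg = 3, geom = 1

Step 1 — factor the characteristic polynomial to read off the algebraic multiplicities:
  χ_A(x) = (x + 5)^3

Step 2 — compute geometric multiplicities via the rank-nullity identity g(λ) = n − rank(A − λI):
  rank(A − (-5)·I) = 2, so dim ker(A − (-5)·I) = n − 2 = 1

Summary:
  λ = -5: algebraic multiplicity = 3, geometric multiplicity = 1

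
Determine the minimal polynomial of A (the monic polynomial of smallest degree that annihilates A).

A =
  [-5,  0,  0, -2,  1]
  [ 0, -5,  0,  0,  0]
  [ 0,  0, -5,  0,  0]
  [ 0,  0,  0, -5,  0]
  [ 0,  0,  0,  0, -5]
x^2 + 10*x + 25

The characteristic polynomial is χ_A(x) = (x + 5)^5, so the eigenvalues are known. The minimal polynomial is
  m_A(x) = Π_λ (x − λ)^{k_λ}
where k_λ is the size of the *largest* Jordan block for λ (equivalently, the smallest k with (A − λI)^k v = 0 for every generalised eigenvector v of λ).

  λ = -5: largest Jordan block has size 2, contributing (x + 5)^2

So m_A(x) = (x + 5)^2 = x^2 + 10*x + 25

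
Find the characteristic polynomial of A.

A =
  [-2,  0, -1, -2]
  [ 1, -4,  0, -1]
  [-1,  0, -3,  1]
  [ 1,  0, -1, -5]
x^4 + 14*x^3 + 73*x^2 + 168*x + 144

Expanding det(x·I − A) (e.g. by cofactor expansion or by noting that A is similar to its Jordan form J, which has the same characteristic polynomial as A) gives
  χ_A(x) = x^4 + 14*x^3 + 73*x^2 + 168*x + 144
which factors as (x + 3)^2*(x + 4)^2. The eigenvalues (with algebraic multiplicities) are λ = -4 with multiplicity 2, λ = -3 with multiplicity 2.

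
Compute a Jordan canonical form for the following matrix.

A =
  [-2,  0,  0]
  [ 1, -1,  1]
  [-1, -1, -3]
J_2(-2) ⊕ J_1(-2)

The characteristic polynomial is
  det(x·I − A) = x^3 + 6*x^2 + 12*x + 8 = (x + 2)^3

Eigenvalues and multiplicities (the geometric multiplicity of λ is n − rank(A − λI), which equals the number of Jordan blocks for λ):
  λ = -2: algebraic multiplicity = 3, geometric multiplicity = 2

Determining the block sizes for each eigenvalue:
  λ = -2: 2 blocks summing to 3 forces exactly one block of size 2 and the rest size 1 → block sizes [2, 1]

Assembling the blocks gives a Jordan form
J =
  [-2,  1,  0]
  [ 0, -2,  0]
  [ 0,  0, -2]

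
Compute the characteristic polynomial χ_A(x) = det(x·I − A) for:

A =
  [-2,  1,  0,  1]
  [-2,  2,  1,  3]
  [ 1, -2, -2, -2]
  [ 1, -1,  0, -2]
x^4 + 4*x^3 + 6*x^2 + 4*x + 1

Expanding det(x·I − A) (e.g. by cofactor expansion or by noting that A is similar to its Jordan form J, which has the same characteristic polynomial as A) gives
  χ_A(x) = x^4 + 4*x^3 + 6*x^2 + 4*x + 1
which factors as (x + 1)^4. The eigenvalues (with algebraic multiplicities) are λ = -1 with multiplicity 4.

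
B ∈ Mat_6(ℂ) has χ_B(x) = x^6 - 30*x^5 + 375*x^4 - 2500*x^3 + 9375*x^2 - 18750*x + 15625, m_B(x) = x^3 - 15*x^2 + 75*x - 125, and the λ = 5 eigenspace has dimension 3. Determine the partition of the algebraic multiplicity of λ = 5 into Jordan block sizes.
Block sizes for λ = 5: [3, 2, 1]

Step 1 — from the characteristic polynomial, algebraic multiplicity of λ = 5 is 6. From dim ker(B − (5)·I) = 3, there are exactly 3 Jordan blocks for λ = 5.
Step 2 — from the minimal polynomial, the factor (x − 5)^3 tells us the largest block for λ = 5 has size 3.
Step 3 — with total size 6, 3 blocks, and largest block 3, the block sizes (in nonincreasing order) are [3, 2, 1].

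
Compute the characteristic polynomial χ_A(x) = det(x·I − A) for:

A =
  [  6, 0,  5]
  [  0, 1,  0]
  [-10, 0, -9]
x^3 + 2*x^2 - 7*x + 4

Expanding det(x·I − A) (e.g. by cofactor expansion or by noting that A is similar to its Jordan form J, which has the same characteristic polynomial as A) gives
  χ_A(x) = x^3 + 2*x^2 - 7*x + 4
which factors as (x - 1)^2*(x + 4). The eigenvalues (with algebraic multiplicities) are λ = -4 with multiplicity 1, λ = 1 with multiplicity 2.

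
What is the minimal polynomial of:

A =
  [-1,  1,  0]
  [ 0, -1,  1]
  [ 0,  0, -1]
x^3 + 3*x^2 + 3*x + 1

The characteristic polynomial is χ_A(x) = (x + 1)^3, so the eigenvalues are known. The minimal polynomial is
  m_A(x) = Π_λ (x − λ)^{k_λ}
where k_λ is the size of the *largest* Jordan block for λ (equivalently, the smallest k with (A − λI)^k v = 0 for every generalised eigenvector v of λ).

  λ = -1: largest Jordan block has size 3, contributing (x + 1)^3

So m_A(x) = (x + 1)^3 = x^3 + 3*x^2 + 3*x + 1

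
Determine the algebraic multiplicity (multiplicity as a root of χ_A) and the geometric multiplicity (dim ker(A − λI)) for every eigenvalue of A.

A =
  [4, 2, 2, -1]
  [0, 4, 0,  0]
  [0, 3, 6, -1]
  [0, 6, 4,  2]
λ = 4: alg = 4, geom = 2

Step 1 — factor the characteristic polynomial to read off the algebraic multiplicities:
  χ_A(x) = (x - 4)^4

Step 2 — compute geometric multiplicities via the rank-nullity identity g(λ) = n − rank(A − λI):
  rank(A − (4)·I) = 2, so dim ker(A − (4)·I) = n − 2 = 2

Summary:
  λ = 4: algebraic multiplicity = 4, geometric multiplicity = 2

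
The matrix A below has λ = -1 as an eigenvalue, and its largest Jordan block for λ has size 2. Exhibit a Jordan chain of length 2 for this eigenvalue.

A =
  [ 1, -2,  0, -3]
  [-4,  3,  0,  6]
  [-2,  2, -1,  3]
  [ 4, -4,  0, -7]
A Jordan chain for λ = -1 of length 2:
v_1 = (2, -4, -2, 4)ᵀ
v_2 = (1, 0, 0, 0)ᵀ

Let N = A − (-1)·I. We want v_2 with N^2 v_2 = 0 but N^1 v_2 ≠ 0; then v_{j-1} := N · v_j for j = 2, …, 2.

Pick v_2 = (1, 0, 0, 0)ᵀ.
Then v_1 = N · v_2 = (2, -4, -2, 4)ᵀ.

Sanity check: (A − (-1)·I) v_1 = (0, 0, 0, 0)ᵀ = 0. ✓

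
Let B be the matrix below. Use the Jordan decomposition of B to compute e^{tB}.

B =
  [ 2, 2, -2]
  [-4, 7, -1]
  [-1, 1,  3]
e^{tB} =
  [-t^2*exp(4*t) - 2*t*exp(4*t) + exp(4*t), 2*t*exp(4*t), 2*t^2*exp(4*t) - 2*t*exp(4*t)]
  [-3*t^2*exp(4*t)/2 - 4*t*exp(4*t), 3*t*exp(4*t) + exp(4*t), 3*t^2*exp(4*t) - t*exp(4*t)]
  [-t^2*exp(4*t)/2 - t*exp(4*t), t*exp(4*t), t^2*exp(4*t) - t*exp(4*t) + exp(4*t)]

Strategy: write B = P · J · P⁻¹ where J is a Jordan canonical form, so e^{tB} = P · e^{tJ} · P⁻¹, and e^{tJ} can be computed block-by-block.

B has Jordan form
J =
  [4, 1, 0]
  [0, 4, 1]
  [0, 0, 4]
(up to reordering of blocks).

Per-block formulas:
  For a 3×3 Jordan block J_3(4): exp(t · J_3(4)) = e^(4t)·(I + t·N + (t^2/2)·N^2), where N is the 3×3 nilpotent shift.

After assembling e^{tJ} and conjugating by P, we get:

e^{tB} =
  [-t^2*exp(4*t) - 2*t*exp(4*t) + exp(4*t), 2*t*exp(4*t), 2*t^2*exp(4*t) - 2*t*exp(4*t)]
  [-3*t^2*exp(4*t)/2 - 4*t*exp(4*t), 3*t*exp(4*t) + exp(4*t), 3*t^2*exp(4*t) - t*exp(4*t)]
  [-t^2*exp(4*t)/2 - t*exp(4*t), t*exp(4*t), t^2*exp(4*t) - t*exp(4*t) + exp(4*t)]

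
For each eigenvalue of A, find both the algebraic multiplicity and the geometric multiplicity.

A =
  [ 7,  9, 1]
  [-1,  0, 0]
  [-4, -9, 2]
λ = 3: alg = 3, geom = 1

Step 1 — factor the characteristic polynomial to read off the algebraic multiplicities:
  χ_A(x) = (x - 3)^3

Step 2 — compute geometric multiplicities via the rank-nullity identity g(λ) = n − rank(A − λI):
  rank(A − (3)·I) = 2, so dim ker(A − (3)·I) = n − 2 = 1

Summary:
  λ = 3: algebraic multiplicity = 3, geometric multiplicity = 1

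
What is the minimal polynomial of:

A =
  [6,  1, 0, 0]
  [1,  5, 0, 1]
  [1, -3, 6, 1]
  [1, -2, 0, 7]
x^3 - 18*x^2 + 108*x - 216

The characteristic polynomial is χ_A(x) = (x - 6)^4, so the eigenvalues are known. The minimal polynomial is
  m_A(x) = Π_λ (x − λ)^{k_λ}
where k_λ is the size of the *largest* Jordan block for λ (equivalently, the smallest k with (A − λI)^k v = 0 for every generalised eigenvector v of λ).

  λ = 6: largest Jordan block has size 3, contributing (x − 6)^3

So m_A(x) = (x - 6)^3 = x^3 - 18*x^2 + 108*x - 216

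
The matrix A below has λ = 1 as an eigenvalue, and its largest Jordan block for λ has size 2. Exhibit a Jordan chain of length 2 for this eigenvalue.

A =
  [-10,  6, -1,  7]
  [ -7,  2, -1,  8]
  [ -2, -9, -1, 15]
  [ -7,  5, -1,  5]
A Jordan chain for λ = 1 of length 2:
v_1 = (-1, -1, -2, -1)ᵀ
v_2 = (0, 0, 1, 0)ᵀ

Let N = A − (1)·I. We want v_2 with N^2 v_2 = 0 but N^1 v_2 ≠ 0; then v_{j-1} := N · v_j for j = 2, …, 2.

Pick v_2 = (0, 0, 1, 0)ᵀ.
Then v_1 = N · v_2 = (-1, -1, -2, -1)ᵀ.

Sanity check: (A − (1)·I) v_1 = (0, 0, 0, 0)ᵀ = 0. ✓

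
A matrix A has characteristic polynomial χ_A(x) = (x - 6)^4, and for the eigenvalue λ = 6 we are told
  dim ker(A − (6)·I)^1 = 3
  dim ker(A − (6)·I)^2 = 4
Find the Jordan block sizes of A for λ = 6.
Block sizes for λ = 6: [2, 1, 1]

From the dimensions of kernels of powers, the number of Jordan blocks of size at least j is d_j − d_{j−1} where d_j = dim ker(N^j) (with d_0 = 0). Computing the differences gives [3, 1].
The number of blocks of size exactly k is (#blocks of size ≥ k) − (#blocks of size ≥ k + 1), so the partition is: 2 block(s) of size 1, 1 block(s) of size 2.
In nonincreasing order the block sizes are [2, 1, 1].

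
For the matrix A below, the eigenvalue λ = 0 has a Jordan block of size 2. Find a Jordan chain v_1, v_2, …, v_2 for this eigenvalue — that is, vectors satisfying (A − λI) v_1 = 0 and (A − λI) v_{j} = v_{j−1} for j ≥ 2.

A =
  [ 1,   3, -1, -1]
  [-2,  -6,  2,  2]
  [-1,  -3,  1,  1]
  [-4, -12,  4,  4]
A Jordan chain for λ = 0 of length 2:
v_1 = (1, -2, -1, -4)ᵀ
v_2 = (1, 0, 0, 0)ᵀ

Let N = A − (0)·I. We want v_2 with N^2 v_2 = 0 but N^1 v_2 ≠ 0; then v_{j-1} := N · v_j for j = 2, …, 2.

Pick v_2 = (1, 0, 0, 0)ᵀ.
Then v_1 = N · v_2 = (1, -2, -1, -4)ᵀ.

Sanity check: (A − (0)·I) v_1 = (0, 0, 0, 0)ᵀ = 0. ✓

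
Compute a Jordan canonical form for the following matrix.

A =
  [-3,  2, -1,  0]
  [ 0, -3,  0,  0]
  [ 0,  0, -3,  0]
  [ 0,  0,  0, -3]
J_2(-3) ⊕ J_1(-3) ⊕ J_1(-3)

The characteristic polynomial is
  det(x·I − A) = x^4 + 12*x^3 + 54*x^2 + 108*x + 81 = (x + 3)^4

Eigenvalues and multiplicities (the geometric multiplicity of λ is n − rank(A − λI), which equals the number of Jordan blocks for λ):
  λ = -3: algebraic multiplicity = 4, geometric multiplicity = 3

Determining the block sizes for each eigenvalue:
  λ = -3: 3 blocks summing to 4 forces exactly one block of size 2 and the rest size 1 → block sizes [2, 1, 1]

Assembling the blocks gives a Jordan form
J =
  [-3,  1,  0,  0]
  [ 0, -3,  0,  0]
  [ 0,  0, -3,  0]
  [ 0,  0,  0, -3]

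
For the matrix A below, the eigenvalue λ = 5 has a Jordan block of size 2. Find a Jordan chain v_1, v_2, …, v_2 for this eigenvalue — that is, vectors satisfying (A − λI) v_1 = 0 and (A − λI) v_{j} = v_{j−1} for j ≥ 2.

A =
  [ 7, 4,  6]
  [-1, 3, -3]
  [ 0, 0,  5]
A Jordan chain for λ = 5 of length 2:
v_1 = (2, -1, 0)ᵀ
v_2 = (1, 0, 0)ᵀ

Let N = A − (5)·I. We want v_2 with N^2 v_2 = 0 but N^1 v_2 ≠ 0; then v_{j-1} := N · v_j for j = 2, …, 2.

Pick v_2 = (1, 0, 0)ᵀ.
Then v_1 = N · v_2 = (2, -1, 0)ᵀ.

Sanity check: (A − (5)·I) v_1 = (0, 0, 0)ᵀ = 0. ✓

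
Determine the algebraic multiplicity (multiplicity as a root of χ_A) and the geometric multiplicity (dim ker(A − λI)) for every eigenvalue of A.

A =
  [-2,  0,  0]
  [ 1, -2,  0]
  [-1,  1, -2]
λ = -2: alg = 3, geom = 1

Step 1 — factor the characteristic polynomial to read off the algebraic multiplicities:
  χ_A(x) = (x + 2)^3

Step 2 — compute geometric multiplicities via the rank-nullity identity g(λ) = n − rank(A − λI):
  rank(A − (-2)·I) = 2, so dim ker(A − (-2)·I) = n − 2 = 1

Summary:
  λ = -2: algebraic multiplicity = 3, geometric multiplicity = 1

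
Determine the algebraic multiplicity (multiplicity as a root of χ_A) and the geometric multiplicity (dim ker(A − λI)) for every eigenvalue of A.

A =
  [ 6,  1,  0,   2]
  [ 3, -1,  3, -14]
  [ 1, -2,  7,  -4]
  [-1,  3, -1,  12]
λ = 6: alg = 4, geom = 2

Step 1 — factor the characteristic polynomial to read off the algebraic multiplicities:
  χ_A(x) = (x - 6)^4

Step 2 — compute geometric multiplicities via the rank-nullity identity g(λ) = n − rank(A − λI):
  rank(A − (6)·I) = 2, so dim ker(A − (6)·I) = n − 2 = 2

Summary:
  λ = 6: algebraic multiplicity = 4, geometric multiplicity = 2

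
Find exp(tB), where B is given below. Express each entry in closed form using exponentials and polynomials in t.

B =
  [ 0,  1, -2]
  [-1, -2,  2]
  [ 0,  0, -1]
e^{tB} =
  [t*exp(-t) + exp(-t), t*exp(-t), -2*t*exp(-t)]
  [-t*exp(-t), -t*exp(-t) + exp(-t), 2*t*exp(-t)]
  [0, 0, exp(-t)]

Strategy: write B = P · J · P⁻¹ where J is a Jordan canonical form, so e^{tB} = P · e^{tJ} · P⁻¹, and e^{tJ} can be computed block-by-block.

B has Jordan form
J =
  [-1,  1,  0]
  [ 0, -1,  0]
  [ 0,  0, -1]
(up to reordering of blocks).

Per-block formulas:
  For a 2×2 Jordan block J_2(-1): exp(t · J_2(-1)) = e^(-1t)·(I + t·N), where N is the 2×2 nilpotent shift.
  For a 1×1 block at λ = -1: exp(t · [-1]) = [e^(-1t)].

After assembling e^{tJ} and conjugating by P, we get:

e^{tB} =
  [t*exp(-t) + exp(-t), t*exp(-t), -2*t*exp(-t)]
  [-t*exp(-t), -t*exp(-t) + exp(-t), 2*t*exp(-t)]
  [0, 0, exp(-t)]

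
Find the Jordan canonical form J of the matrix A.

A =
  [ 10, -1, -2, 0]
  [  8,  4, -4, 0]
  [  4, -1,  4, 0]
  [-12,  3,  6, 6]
J_2(6) ⊕ J_1(6) ⊕ J_1(6)

The characteristic polynomial is
  det(x·I − A) = x^4 - 24*x^3 + 216*x^2 - 864*x + 1296 = (x - 6)^4

Eigenvalues and multiplicities (the geometric multiplicity of λ is n − rank(A − λI), which equals the number of Jordan blocks for λ):
  λ = 6: algebraic multiplicity = 4, geometric multiplicity = 3

Determining the block sizes for each eigenvalue:
  λ = 6: 3 blocks summing to 4 forces exactly one block of size 2 and the rest size 1 → block sizes [2, 1, 1]

Assembling the blocks gives a Jordan form
J =
  [6, 1, 0, 0]
  [0, 6, 0, 0]
  [0, 0, 6, 0]
  [0, 0, 0, 6]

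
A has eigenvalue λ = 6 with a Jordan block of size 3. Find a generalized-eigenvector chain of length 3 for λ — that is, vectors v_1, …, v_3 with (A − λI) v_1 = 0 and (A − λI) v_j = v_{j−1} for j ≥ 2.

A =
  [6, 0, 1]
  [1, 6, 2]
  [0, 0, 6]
A Jordan chain for λ = 6 of length 3:
v_1 = (0, 1, 0)ᵀ
v_2 = (1, 2, 0)ᵀ
v_3 = (0, 0, 1)ᵀ

Let N = A − (6)·I. We want v_3 with N^3 v_3 = 0 but N^2 v_3 ≠ 0; then v_{j-1} := N · v_j for j = 3, …, 2.

Pick v_3 = (0, 0, 1)ᵀ.
Then v_2 = N · v_3 = (1, 2, 0)ᵀ.
Then v_1 = N · v_2 = (0, 1, 0)ᵀ.

Sanity check: (A − (6)·I) v_1 = (0, 0, 0)ᵀ = 0. ✓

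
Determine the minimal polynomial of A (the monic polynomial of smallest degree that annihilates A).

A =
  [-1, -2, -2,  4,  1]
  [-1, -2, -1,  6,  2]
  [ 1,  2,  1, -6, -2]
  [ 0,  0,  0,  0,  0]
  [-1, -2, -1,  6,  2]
x^3

The characteristic polynomial is χ_A(x) = x^5, so the eigenvalues are known. The minimal polynomial is
  m_A(x) = Π_λ (x − λ)^{k_λ}
where k_λ is the size of the *largest* Jordan block for λ (equivalently, the smallest k with (A − λI)^k v = 0 for every generalised eigenvector v of λ).

  λ = 0: largest Jordan block has size 3, contributing (x − 0)^3

So m_A(x) = x^3 = x^3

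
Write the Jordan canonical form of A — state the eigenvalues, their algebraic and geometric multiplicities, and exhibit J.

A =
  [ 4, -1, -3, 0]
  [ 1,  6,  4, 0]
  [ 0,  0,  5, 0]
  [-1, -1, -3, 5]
J_3(5) ⊕ J_1(5)

The characteristic polynomial is
  det(x·I − A) = x^4 - 20*x^3 + 150*x^2 - 500*x + 625 = (x - 5)^4

Eigenvalues and multiplicities (the geometric multiplicity of λ is n − rank(A − λI), which equals the number of Jordan blocks for λ):
  λ = 5: algebraic multiplicity = 4, geometric multiplicity = 2

Determining the block sizes for each eigenvalue:
  λ = 5: with am = 4 and gm = 2, the partition is not yet determined (e.g. several partitions of 4 into 2 parts exist). Let N = A − (5)·I. Computing rank(N^1) = 2, rank(N^2) = 1, rank(N^3) = 0; the number of blocks of size ≥ j is rank(N^{j−1}) − rank(N^j), giving [2, 1, 1]. So we have 1 block(s) of size 3, 1 block(s) of size 1 → block sizes [3, 1]

Assembling the blocks gives a Jordan form
J =
  [5, 1, 0, 0]
  [0, 5, 1, 0]
  [0, 0, 5, 0]
  [0, 0, 0, 5]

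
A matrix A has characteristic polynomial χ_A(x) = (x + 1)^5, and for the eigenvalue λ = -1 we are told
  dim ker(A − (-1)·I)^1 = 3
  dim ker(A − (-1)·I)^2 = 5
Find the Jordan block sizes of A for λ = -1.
Block sizes for λ = -1: [2, 2, 1]

From the dimensions of kernels of powers, the number of Jordan blocks of size at least j is d_j − d_{j−1} where d_j = dim ker(N^j) (with d_0 = 0). Computing the differences gives [3, 2].
The number of blocks of size exactly k is (#blocks of size ≥ k) − (#blocks of size ≥ k + 1), so the partition is: 1 block(s) of size 1, 2 block(s) of size 2.
In nonincreasing order the block sizes are [2, 2, 1].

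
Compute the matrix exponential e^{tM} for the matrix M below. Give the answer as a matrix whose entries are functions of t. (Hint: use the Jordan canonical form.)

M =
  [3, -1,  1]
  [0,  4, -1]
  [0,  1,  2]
e^{tM} =
  [exp(3*t), -t*exp(3*t), t*exp(3*t)]
  [0, t*exp(3*t) + exp(3*t), -t*exp(3*t)]
  [0, t*exp(3*t), -t*exp(3*t) + exp(3*t)]

Strategy: write M = P · J · P⁻¹ where J is a Jordan canonical form, so e^{tM} = P · e^{tJ} · P⁻¹, and e^{tJ} can be computed block-by-block.

M has Jordan form
J =
  [3, 1, 0]
  [0, 3, 0]
  [0, 0, 3]
(up to reordering of blocks).

Per-block formulas:
  For a 1×1 block at λ = 3: exp(t · [3]) = [e^(3t)].
  For a 2×2 Jordan block J_2(3): exp(t · J_2(3)) = e^(3t)·(I + t·N), where N is the 2×2 nilpotent shift.

After assembling e^{tJ} and conjugating by P, we get:

e^{tM} =
  [exp(3*t), -t*exp(3*t), t*exp(3*t)]
  [0, t*exp(3*t) + exp(3*t), -t*exp(3*t)]
  [0, t*exp(3*t), -t*exp(3*t) + exp(3*t)]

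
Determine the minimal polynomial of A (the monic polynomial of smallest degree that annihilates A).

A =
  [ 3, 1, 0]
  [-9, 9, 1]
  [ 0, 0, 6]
x^3 - 18*x^2 + 108*x - 216

The characteristic polynomial is χ_A(x) = (x - 6)^3, so the eigenvalues are known. The minimal polynomial is
  m_A(x) = Π_λ (x − λ)^{k_λ}
where k_λ is the size of the *largest* Jordan block for λ (equivalently, the smallest k with (A − λI)^k v = 0 for every generalised eigenvector v of λ).

  λ = 6: largest Jordan block has size 3, contributing (x − 6)^3

So m_A(x) = (x - 6)^3 = x^3 - 18*x^2 + 108*x - 216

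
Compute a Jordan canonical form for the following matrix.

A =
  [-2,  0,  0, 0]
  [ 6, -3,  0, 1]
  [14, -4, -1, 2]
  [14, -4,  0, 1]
J_1(-2) ⊕ J_2(-1) ⊕ J_1(-1)

The characteristic polynomial is
  det(x·I − A) = x^4 + 5*x^3 + 9*x^2 + 7*x + 2 = (x + 1)^3*(x + 2)

Eigenvalues and multiplicities (the geometric multiplicity of λ is n − rank(A − λI), which equals the number of Jordan blocks for λ):
  λ = -2: algebraic multiplicity = 1, geometric multiplicity = 1
  λ = -1: algebraic multiplicity = 3, geometric multiplicity = 2

Determining the block sizes for each eigenvalue:
  λ = -2: one block (gm = 1), so the single block has size am = 1 → block sizes [1]
  λ = -1: 2 blocks summing to 3 forces exactly one block of size 2 and the rest size 1 → block sizes [2, 1]

Assembling the blocks gives a Jordan form
J =
  [-2,  0,  0,  0]
  [ 0, -1,  1,  0]
  [ 0,  0, -1,  0]
  [ 0,  0,  0, -1]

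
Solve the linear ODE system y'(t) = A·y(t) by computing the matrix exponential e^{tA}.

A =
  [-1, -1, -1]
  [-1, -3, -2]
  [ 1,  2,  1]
e^{tA} =
  [exp(-t), -t*exp(-t), -t*exp(-t)]
  [-t*exp(-t), t^2*exp(-t)/2 - 2*t*exp(-t) + exp(-t), t^2*exp(-t)/2 - 2*t*exp(-t)]
  [t*exp(-t), -t^2*exp(-t)/2 + 2*t*exp(-t), -t^2*exp(-t)/2 + 2*t*exp(-t) + exp(-t)]

Strategy: write A = P · J · P⁻¹ where J is a Jordan canonical form, so e^{tA} = P · e^{tJ} · P⁻¹, and e^{tJ} can be computed block-by-block.

A has Jordan form
J =
  [-1,  1,  0]
  [ 0, -1,  1]
  [ 0,  0, -1]
(up to reordering of blocks).

Per-block formulas:
  For a 3×3 Jordan block J_3(-1): exp(t · J_3(-1)) = e^(-1t)·(I + t·N + (t^2/2)·N^2), where N is the 3×3 nilpotent shift.

After assembling e^{tJ} and conjugating by P, we get:

e^{tA} =
  [exp(-t), -t*exp(-t), -t*exp(-t)]
  [-t*exp(-t), t^2*exp(-t)/2 - 2*t*exp(-t) + exp(-t), t^2*exp(-t)/2 - 2*t*exp(-t)]
  [t*exp(-t), -t^2*exp(-t)/2 + 2*t*exp(-t), -t^2*exp(-t)/2 + 2*t*exp(-t) + exp(-t)]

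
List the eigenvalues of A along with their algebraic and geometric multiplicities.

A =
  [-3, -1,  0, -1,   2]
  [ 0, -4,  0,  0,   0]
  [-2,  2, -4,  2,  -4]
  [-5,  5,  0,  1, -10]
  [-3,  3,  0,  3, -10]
λ = -4: alg = 5, geom = 4

Step 1 — factor the characteristic polynomial to read off the algebraic multiplicities:
  χ_A(x) = (x + 4)^5

Step 2 — compute geometric multiplicities via the rank-nullity identity g(λ) = n − rank(A − λI):
  rank(A − (-4)·I) = 1, so dim ker(A − (-4)·I) = n − 1 = 4

Summary:
  λ = -4: algebraic multiplicity = 5, geometric multiplicity = 4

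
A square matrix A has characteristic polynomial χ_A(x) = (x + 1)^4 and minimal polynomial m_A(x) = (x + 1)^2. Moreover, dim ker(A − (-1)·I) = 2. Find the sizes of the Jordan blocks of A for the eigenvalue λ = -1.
Block sizes for λ = -1: [2, 2]

Step 1 — from the characteristic polynomial, algebraic multiplicity of λ = -1 is 4. From dim ker(A − (-1)·I) = 2, there are exactly 2 Jordan blocks for λ = -1.
Step 2 — from the minimal polynomial, the factor (x + 1)^2 tells us the largest block for λ = -1 has size 2.
Step 3 — with total size 4, 2 blocks, and largest block 2, the block sizes (in nonincreasing order) are [2, 2].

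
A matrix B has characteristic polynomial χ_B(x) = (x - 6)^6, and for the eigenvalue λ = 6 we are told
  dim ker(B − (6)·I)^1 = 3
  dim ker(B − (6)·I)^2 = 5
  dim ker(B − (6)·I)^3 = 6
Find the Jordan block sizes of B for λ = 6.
Block sizes for λ = 6: [3, 2, 1]

From the dimensions of kernels of powers, the number of Jordan blocks of size at least j is d_j − d_{j−1} where d_j = dim ker(N^j) (with d_0 = 0). Computing the differences gives [3, 2, 1].
The number of blocks of size exactly k is (#blocks of size ≥ k) − (#blocks of size ≥ k + 1), so the partition is: 1 block(s) of size 1, 1 block(s) of size 2, 1 block(s) of size 3.
In nonincreasing order the block sizes are [3, 2, 1].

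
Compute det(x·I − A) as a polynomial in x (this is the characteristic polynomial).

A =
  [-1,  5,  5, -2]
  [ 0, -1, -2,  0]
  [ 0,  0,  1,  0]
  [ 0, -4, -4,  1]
x^4 - 2*x^2 + 1

Expanding det(x·I − A) (e.g. by cofactor expansion or by noting that A is similar to its Jordan form J, which has the same characteristic polynomial as A) gives
  χ_A(x) = x^4 - 2*x^2 + 1
which factors as (x - 1)^2*(x + 1)^2. The eigenvalues (with algebraic multiplicities) are λ = -1 with multiplicity 2, λ = 1 with multiplicity 2.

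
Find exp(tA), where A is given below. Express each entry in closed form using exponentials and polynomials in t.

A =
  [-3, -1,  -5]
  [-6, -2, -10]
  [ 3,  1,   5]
e^{tA} =
  [1 - 3*t, -t, -5*t]
  [-6*t, 1 - 2*t, -10*t]
  [3*t, t, 5*t + 1]

Strategy: write A = P · J · P⁻¹ where J is a Jordan canonical form, so e^{tA} = P · e^{tJ} · P⁻¹, and e^{tJ} can be computed block-by-block.

A has Jordan form
J =
  [0, 1, 0]
  [0, 0, 0]
  [0, 0, 0]
(up to reordering of blocks).

Per-block formulas:
  For a 1×1 block at λ = 0: exp(t · [0]) = [e^(0t)].
  For a 2×2 Jordan block J_2(0): exp(t · J_2(0)) = e^(0t)·(I + t·N), where N is the 2×2 nilpotent shift.

After assembling e^{tJ} and conjugating by P, we get:

e^{tA} =
  [1 - 3*t, -t, -5*t]
  [-6*t, 1 - 2*t, -10*t]
  [3*t, t, 5*t + 1]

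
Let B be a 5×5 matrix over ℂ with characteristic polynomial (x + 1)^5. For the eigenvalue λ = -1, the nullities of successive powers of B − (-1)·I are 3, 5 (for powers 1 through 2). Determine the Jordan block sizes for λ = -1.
Block sizes for λ = -1: [2, 2, 1]

From the dimensions of kernels of powers, the number of Jordan blocks of size at least j is d_j − d_{j−1} where d_j = dim ker(N^j) (with d_0 = 0). Computing the differences gives [3, 2].
The number of blocks of size exactly k is (#blocks of size ≥ k) − (#blocks of size ≥ k + 1), so the partition is: 1 block(s) of size 1, 2 block(s) of size 2.
In nonincreasing order the block sizes are [2, 2, 1].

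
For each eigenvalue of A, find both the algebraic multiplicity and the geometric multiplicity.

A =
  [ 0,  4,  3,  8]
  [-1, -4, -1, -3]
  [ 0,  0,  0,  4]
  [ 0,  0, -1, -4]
λ = -2: alg = 4, geom = 2

Step 1 — factor the characteristic polynomial to read off the algebraic multiplicities:
  χ_A(x) = (x + 2)^4

Step 2 — compute geometric multiplicities via the rank-nullity identity g(λ) = n − rank(A − λI):
  rank(A − (-2)·I) = 2, so dim ker(A − (-2)·I) = n − 2 = 2

Summary:
  λ = -2: algebraic multiplicity = 4, geometric multiplicity = 2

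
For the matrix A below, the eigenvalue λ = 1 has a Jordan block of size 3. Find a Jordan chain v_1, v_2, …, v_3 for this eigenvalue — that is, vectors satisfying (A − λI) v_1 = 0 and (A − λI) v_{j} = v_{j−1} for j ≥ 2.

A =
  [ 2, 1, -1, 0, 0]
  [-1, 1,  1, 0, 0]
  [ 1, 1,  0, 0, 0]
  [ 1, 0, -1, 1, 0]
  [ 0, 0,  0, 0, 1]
A Jordan chain for λ = 1 of length 3:
v_1 = (-1, 0, -1, 0, 0)ᵀ
v_2 = (1, -1, 1, 1, 0)ᵀ
v_3 = (1, 0, 0, 0, 0)ᵀ

Let N = A − (1)·I. We want v_3 with N^3 v_3 = 0 but N^2 v_3 ≠ 0; then v_{j-1} := N · v_j for j = 3, …, 2.

Pick v_3 = (1, 0, 0, 0, 0)ᵀ.
Then v_2 = N · v_3 = (1, -1, 1, 1, 0)ᵀ.
Then v_1 = N · v_2 = (-1, 0, -1, 0, 0)ᵀ.

Sanity check: (A − (1)·I) v_1 = (0, 0, 0, 0, 0)ᵀ = 0. ✓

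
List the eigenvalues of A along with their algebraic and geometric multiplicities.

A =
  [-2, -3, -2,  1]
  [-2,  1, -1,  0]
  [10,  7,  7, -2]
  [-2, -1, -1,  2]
λ = 2: alg = 4, geom = 2

Step 1 — factor the characteristic polynomial to read off the algebraic multiplicities:
  χ_A(x) = (x - 2)^4

Step 2 — compute geometric multiplicities via the rank-nullity identity g(λ) = n − rank(A − λI):
  rank(A − (2)·I) = 2, so dim ker(A − (2)·I) = n − 2 = 2

Summary:
  λ = 2: algebraic multiplicity = 4, geometric multiplicity = 2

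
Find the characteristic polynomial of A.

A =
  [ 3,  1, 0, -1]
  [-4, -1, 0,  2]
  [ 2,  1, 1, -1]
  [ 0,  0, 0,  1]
x^4 - 4*x^3 + 6*x^2 - 4*x + 1

Expanding det(x·I − A) (e.g. by cofactor expansion or by noting that A is similar to its Jordan form J, which has the same characteristic polynomial as A) gives
  χ_A(x) = x^4 - 4*x^3 + 6*x^2 - 4*x + 1
which factors as (x - 1)^4. The eigenvalues (with algebraic multiplicities) are λ = 1 with multiplicity 4.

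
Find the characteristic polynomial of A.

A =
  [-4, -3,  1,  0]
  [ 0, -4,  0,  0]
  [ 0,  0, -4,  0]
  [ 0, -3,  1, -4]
x^4 + 16*x^3 + 96*x^2 + 256*x + 256

Expanding det(x·I − A) (e.g. by cofactor expansion or by noting that A is similar to its Jordan form J, which has the same characteristic polynomial as A) gives
  χ_A(x) = x^4 + 16*x^3 + 96*x^2 + 256*x + 256
which factors as (x + 4)^4. The eigenvalues (with algebraic multiplicities) are λ = -4 with multiplicity 4.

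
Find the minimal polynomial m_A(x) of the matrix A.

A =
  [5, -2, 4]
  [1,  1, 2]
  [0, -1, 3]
x^3 - 9*x^2 + 27*x - 27

The characteristic polynomial is χ_A(x) = (x - 3)^3, so the eigenvalues are known. The minimal polynomial is
  m_A(x) = Π_λ (x − λ)^{k_λ}
where k_λ is the size of the *largest* Jordan block for λ (equivalently, the smallest k with (A − λI)^k v = 0 for every generalised eigenvector v of λ).

  λ = 3: largest Jordan block has size 3, contributing (x − 3)^3

So m_A(x) = (x - 3)^3 = x^3 - 9*x^2 + 27*x - 27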